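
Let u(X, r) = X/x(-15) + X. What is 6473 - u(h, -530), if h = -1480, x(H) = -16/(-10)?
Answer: 8878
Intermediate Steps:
x(H) = 8/5 (x(H) = -16*(-⅒) = 8/5)
u(X, r) = 13*X/8 (u(X, r) = X/(8/5) + X = X*(5/8) + X = 5*X/8 + X = 13*X/8)
6473 - u(h, -530) = 6473 - 13*(-1480)/8 = 6473 - 1*(-2405) = 6473 + 2405 = 8878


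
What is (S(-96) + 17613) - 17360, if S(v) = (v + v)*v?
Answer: 18685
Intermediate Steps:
S(v) = 2*v**2 (S(v) = (2*v)*v = 2*v**2)
(S(-96) + 17613) - 17360 = (2*(-96)**2 + 17613) - 17360 = (2*9216 + 17613) - 17360 = (18432 + 17613) - 17360 = 36045 - 17360 = 18685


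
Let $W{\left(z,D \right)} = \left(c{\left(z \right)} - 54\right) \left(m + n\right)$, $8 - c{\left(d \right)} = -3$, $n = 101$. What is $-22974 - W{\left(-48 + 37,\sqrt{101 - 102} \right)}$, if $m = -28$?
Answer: $-19835$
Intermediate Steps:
$c{\left(d \right)} = 11$ ($c{\left(d \right)} = 8 - -3 = 8 + 3 = 11$)
$W{\left(z,D \right)} = -3139$ ($W{\left(z,D \right)} = \left(11 - 54\right) \left(-28 + 101\right) = \left(-43\right) 73 = -3139$)
$-22974 - W{\left(-48 + 37,\sqrt{101 - 102} \right)} = -22974 - -3139 = -22974 + 3139 = -19835$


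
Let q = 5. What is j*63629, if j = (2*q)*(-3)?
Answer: -1908870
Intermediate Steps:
j = -30 (j = (2*5)*(-3) = 10*(-3) = -30)
j*63629 = -30*63629 = -1908870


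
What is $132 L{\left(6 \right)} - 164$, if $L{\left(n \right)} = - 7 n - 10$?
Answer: $-7028$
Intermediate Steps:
$L{\left(n \right)} = -10 - 7 n$
$132 L{\left(6 \right)} - 164 = 132 \left(-10 - 42\right) - 164 = 132 \left(-52\right) - 164 = -6864 - 164 = -7028$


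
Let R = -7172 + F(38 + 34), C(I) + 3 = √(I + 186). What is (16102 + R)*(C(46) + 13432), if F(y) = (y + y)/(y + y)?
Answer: 119934399 + 17862*√58 ≈ 1.2007e+8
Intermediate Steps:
F(y) = 1 (F(y) = (2*y)/((2*y)) = (2*y)*(1/(2*y)) = 1)
C(I) = -3 + √(186 + I) (C(I) = -3 + √(I + 186) = -3 + √(186 + I))
R = -7171 (R = -7172 + 1 = -7171)
(16102 + R)*(C(46) + 13432) = (16102 - 7171)*((-3 + √(186 + 46)) + 13432) = 8931*((-3 + √232) + 13432) = 8931*((-3 + 2*√58) + 13432) = 8931*(13429 + 2*√58) = 119934399 + 17862*√58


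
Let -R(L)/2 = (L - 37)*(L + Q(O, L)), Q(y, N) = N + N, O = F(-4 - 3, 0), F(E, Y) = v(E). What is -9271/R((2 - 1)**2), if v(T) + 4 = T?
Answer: -9271/216 ≈ -42.921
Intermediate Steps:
v(T) = -4 + T
F(E, Y) = -4 + E
O = -11 (O = -4 + (-4 - 3) = -4 - 7 = -11)
Q(y, N) = 2*N
R(L) = -6*L*(-37 + L) (R(L) = -2*(L - 37)*(L + 2*L) = -2*(-37 + L)*3*L = -6*L*(-37 + L))
-9271/R((2 - 1)**2) = -9271*1/(6*(2 - 1)**2*(37 - (2 - 1)**2)) = -9271*1/(6*(37 - 1*1**2)) = -9271*1/(6*(37 - 1*1)) = -9271*1/(6*(37 - 1)) = -9271/(6*1*36) = -9271/216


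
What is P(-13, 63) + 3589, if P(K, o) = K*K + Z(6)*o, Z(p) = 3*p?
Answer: 4892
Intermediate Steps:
P(K, o) = K² + 18*o (P(K, o) = K*K + (3*6)*o = K² + 18*o)
P(-13, 63) + 3589 = ((-13)² + 18*63) + 3589 = (169 + 1134) + 3589 = 1303 + 3589 = 4892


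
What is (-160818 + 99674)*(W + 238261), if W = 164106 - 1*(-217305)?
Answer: -37889224768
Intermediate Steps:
W = 381411 (W = 164106 + 217305 = 381411)
(-160818 + 99674)*(W + 238261) = (-160818 + 99674)*(381411 + 238261) = -61144*619672 = -37889224768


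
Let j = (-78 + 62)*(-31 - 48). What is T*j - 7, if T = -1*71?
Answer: -89751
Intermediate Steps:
T = -71
j = 1264 (j = -16*(-79) = 1264)
T*j - 7 = -71*1264 - 7 = -89744 - 7 = -89751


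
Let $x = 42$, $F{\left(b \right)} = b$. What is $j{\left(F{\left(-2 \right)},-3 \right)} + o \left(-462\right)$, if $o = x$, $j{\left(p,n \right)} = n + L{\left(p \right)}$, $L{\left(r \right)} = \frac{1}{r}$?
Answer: $- \frac{38815}{2} \approx -19408.0$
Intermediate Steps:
$j{\left(p,n \right)} = n + \frac{1}{p}$
$o = 42$
$j{\left(F{\left(-2 \right)},-3 \right)} + o \left(-462\right) = \left(-3 + \frac{1}{-2}\right) + 42 \left(-462\right) = \left(-3 - \frac{1}{2}\right) - 19404 = - \frac{7}{2} - 19404 = - \frac{38815}{2}$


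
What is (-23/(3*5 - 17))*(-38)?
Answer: -437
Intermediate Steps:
(-23/(3*5 - 17))*(-38) = (-23/(15 - 17))*(-38) = (-23/(-2))*(-38) = -½*(-23)*(-38) = (23/2)*(-38) = -437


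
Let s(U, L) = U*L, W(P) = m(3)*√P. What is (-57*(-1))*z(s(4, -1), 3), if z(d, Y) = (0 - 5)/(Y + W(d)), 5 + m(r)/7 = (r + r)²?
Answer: -171/37673 + 24738*I/37673 ≈ -0.0045391 + 0.65665*I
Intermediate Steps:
m(r) = -35 + 28*r² (m(r) = -35 + 7*(r + r)² = -35 + 7*(2*r)² = -35 + 7*(4*r²) = -35 + 28*r²)
W(P) = 217*√P (W(P) = (-35 + 28*3²)*√P = (-35 + 28*9)*√P = (-35 + 252)*√P = 217*√P)
s(U, L) = L*U
z(d, Y) = -5/(Y + 217*√d) (z(d, Y) = (0 - 5)/(Y + 217*√d) = -5/(Y + 217*√d))
(-57*(-1))*z(s(4, -1), 3) = (-57*(-1))*(-5/(3 + 217*√(-1*4))) = 57*(-5/(3 + 217*√(-4))) = 57*(-5/(3 + 217*(2*I))) = 57*(-5*(3 - 434*I)/188365) = 57*(-(3 - 434*I)/37673) = -57*(3 - 434*I)/37673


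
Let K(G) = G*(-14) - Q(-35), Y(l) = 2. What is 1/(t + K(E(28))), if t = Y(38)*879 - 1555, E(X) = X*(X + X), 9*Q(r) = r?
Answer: -9/195706 ≈ -4.5987e-5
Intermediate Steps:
Q(r) = r/9
E(X) = 2*X² (E(X) = X*(2*X) = 2*X²)
t = 203 (t = 2*879 - 1555 = 1758 - 1555 = 203)
K(G) = 35/9 - 14*G (K(G) = G*(-14) - (-35)/9 = -14*G - 1*(-35/9) = -14*G + 35/9 = 35/9 - 14*G)
1/(t + K(E(28))) = 1/(203 + (35/9 - 28*28²)) = 1/(203 + (35/9 - 28*784)) = 1/(203 + (35/9 - 14*1568)) = 1/(203 + (35/9 - 21952)) = 1/(203 - 197533/9) = 1/(-195706/9) = -9/195706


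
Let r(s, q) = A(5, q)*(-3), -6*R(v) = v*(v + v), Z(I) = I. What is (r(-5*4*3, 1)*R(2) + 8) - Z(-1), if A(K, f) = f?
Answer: 13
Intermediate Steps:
R(v) = -v²/3 (R(v) = -v*(v + v)/6 = -v*2*v/6 = -v²/3)
r(s, q) = -3*q (r(s, q) = q*(-3) = -3*q)
(r(-5*4*3, 1)*R(2) + 8) - Z(-1) = ((-3*1)*(-⅓*2²) + 8) - 1*(-1) = (-(-1)*4 + 8) + 1 = (-3*(-4/3) + 8) + 1 = (4 + 8) + 1 = 12 + 1 = 13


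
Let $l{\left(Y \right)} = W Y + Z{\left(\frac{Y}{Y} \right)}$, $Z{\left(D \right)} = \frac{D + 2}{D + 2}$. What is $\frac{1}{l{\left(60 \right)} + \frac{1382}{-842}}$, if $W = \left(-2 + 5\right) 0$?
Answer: $- \frac{421}{270} \approx -1.5593$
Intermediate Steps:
$W = 0$ ($W = 3 \cdot 0 = 0$)
$Z{\left(D \right)} = 1$ ($Z{\left(D \right)} = \frac{2 + D}{2 + D} = 1$)
$l{\left(Y \right)} = 1$ ($l{\left(Y \right)} = 0 Y + 1 = 0 + 1 = 1$)
$\frac{1}{l{\left(60 \right)} + \frac{1382}{-842}} = \frac{1}{1 + \frac{1382}{-842}} = \frac{1}{1 + 1382 \left(- \frac{1}{842}\right)} = \frac{1}{1 - \frac{691}{421}} = \frac{1}{- \frac{270}{421}} = - \frac{421}{270}$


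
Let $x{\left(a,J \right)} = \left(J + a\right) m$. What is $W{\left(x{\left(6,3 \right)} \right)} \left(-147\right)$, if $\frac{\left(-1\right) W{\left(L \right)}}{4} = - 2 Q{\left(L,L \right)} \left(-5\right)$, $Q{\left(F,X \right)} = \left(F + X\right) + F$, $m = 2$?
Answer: $317520$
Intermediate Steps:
$x{\left(a,J \right)} = 2 J + 2 a$ ($x{\left(a,J \right)} = \left(J + a\right) 2 = 2 J + 2 a$)
$Q{\left(F,X \right)} = X + 2 F$
$W{\left(L \right)} = - 120 L$ ($W{\left(L \right)} = - 4 - 2 \left(L + 2 L\right) \left(-5\right) = - 4 - 2 \cdot 3 L \left(-5\right) = - 4 - 6 L \left(-5\right) = - 4 \cdot 30 L = - 120 L$)
$W{\left(x{\left(6,3 \right)} \right)} \left(-147\right) = - 120 \left(2 \cdot 3 + 2 \cdot 6\right) \left(-147\right) = - 120 \left(6 + 12\right) \left(-147\right) = \left(-120\right) 18 \left(-147\right) = \left(-2160\right) \left(-147\right) = 317520$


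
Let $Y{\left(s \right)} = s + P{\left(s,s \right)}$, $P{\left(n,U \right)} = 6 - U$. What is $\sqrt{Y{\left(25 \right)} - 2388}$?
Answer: $i \sqrt{2382} \approx 48.806 i$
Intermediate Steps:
$Y{\left(s \right)} = 6$ ($Y{\left(s \right)} = s - \left(-6 + s\right) = 6$)
$\sqrt{Y{\left(25 \right)} - 2388} = \sqrt{6 - 2388} = \sqrt{-2382} = i \sqrt{2382}$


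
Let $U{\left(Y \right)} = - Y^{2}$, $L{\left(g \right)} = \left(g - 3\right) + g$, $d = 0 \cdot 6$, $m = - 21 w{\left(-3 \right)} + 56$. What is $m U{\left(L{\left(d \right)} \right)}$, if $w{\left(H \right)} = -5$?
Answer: $-1449$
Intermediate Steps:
$m = 161$ ($m = \left(-21\right) \left(-5\right) + 56 = 105 + 56 = 161$)
$d = 0$
$L{\left(g \right)} = -3 + 2 g$ ($L{\left(g \right)} = \left(-3 + g\right) + g = -3 + 2 g$)
$m U{\left(L{\left(d \right)} \right)} = 161 \left(- \left(-3 + 2 \cdot 0\right)^{2}\right) = 161 \left(- \left(-3 + 0\right)^{2}\right) = 161 \left(- \left(-3\right)^{2}\right) = 161 \left(\left(-1\right) 9\right) = 161 \left(-9\right) = -1449$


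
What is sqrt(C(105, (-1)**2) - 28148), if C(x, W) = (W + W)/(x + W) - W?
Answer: 2*I*sqrt(19767622)/53 ≈ 167.78*I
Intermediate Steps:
C(x, W) = -W + 2*W/(W + x) (C(x, W) = (2*W)/(W + x) - W = 2*W/(W + x) - W = -W + 2*W/(W + x))
sqrt(C(105, (-1)**2) - 28148) = sqrt((-1)**2*(2 - 1*(-1)**2 - 1*105)/((-1)**2 + 105) - 28148) = sqrt(1*(2 - 1*1 - 105)/(1 + 105) - 28148) = sqrt(1*(2 - 1 - 105)/106 - 28148) = sqrt(1*(1/106)*(-104) - 28148) = sqrt(-52/53 - 28148) = sqrt(-1491896/53) = 2*I*sqrt(19767622)/53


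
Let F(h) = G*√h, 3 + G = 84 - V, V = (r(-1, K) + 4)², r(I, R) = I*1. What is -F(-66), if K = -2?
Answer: -72*I*√66 ≈ -584.93*I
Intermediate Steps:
r(I, R) = I
V = 9 (V = (-1 + 4)² = 3² = 9)
G = 72 (G = -3 + (84 - 1*9) = -3 + (84 - 9) = -3 + 75 = 72)
F(h) = 72*√h
-F(-66) = -72*√(-66) = -72*I*√66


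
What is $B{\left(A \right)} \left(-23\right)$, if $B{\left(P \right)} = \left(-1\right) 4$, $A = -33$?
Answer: $92$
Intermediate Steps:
$B{\left(P \right)} = -4$
$B{\left(A \right)} \left(-23\right) = \left(-4\right) \left(-23\right) = 92$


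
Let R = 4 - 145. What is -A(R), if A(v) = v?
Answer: 141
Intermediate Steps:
R = -141
-A(R) = -1*(-141) = 141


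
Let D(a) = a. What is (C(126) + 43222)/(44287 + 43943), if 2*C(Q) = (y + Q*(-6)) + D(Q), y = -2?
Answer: 7151/14705 ≈ 0.48630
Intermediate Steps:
C(Q) = -1 - 5*Q/2 (C(Q) = ((-2 + Q*(-6)) + Q)/2 = ((-2 - 6*Q) + Q)/2 = (-2 - 5*Q)/2 = -1 - 5*Q/2)
(C(126) + 43222)/(44287 + 43943) = ((-1 - 5/2*126) + 43222)/(44287 + 43943) = ((-1 - 315) + 43222)/88230 = (-316 + 43222)*(1/88230) = 42906*(1/88230) = 7151/14705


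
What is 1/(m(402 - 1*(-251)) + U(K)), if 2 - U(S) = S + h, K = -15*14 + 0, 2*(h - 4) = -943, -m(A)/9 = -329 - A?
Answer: 2/19035 ≈ 0.00010507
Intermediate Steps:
m(A) = 2961 + 9*A (m(A) = -9*(-329 - A) = 2961 + 9*A)
h = -935/2 (h = 4 + (½)*(-943) = 4 - 943/2 = -935/2 ≈ -467.50)
K = -210 (K = -210 + 0 = -210)
U(S) = 939/2 - S (U(S) = 2 - (S - 935/2) = 2 - (-935/2 + S) = 2 + (935/2 - S) = 939/2 - S)
1/(m(402 - 1*(-251)) + U(K)) = 1/((2961 + 9*(402 - 1*(-251))) + (939/2 - 1*(-210))) = 1/((2961 + 9*(402 + 251)) + (939/2 + 210)) = 1/((2961 + 9*653) + 1359/2) = 1/((2961 + 5877) + 1359/2) = 1/(8838 + 1359/2) = 1/(19035/2) = 2/19035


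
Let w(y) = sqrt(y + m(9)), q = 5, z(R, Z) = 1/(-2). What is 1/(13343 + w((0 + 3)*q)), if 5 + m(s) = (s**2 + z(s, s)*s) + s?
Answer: 26686/356071107 - sqrt(382)/356071107 ≈ 7.4891e-5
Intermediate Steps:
z(R, Z) = -1/2
m(s) = -5 + s**2 + s/2 (m(s) = -5 + ((s**2 - s/2) + s) = -5 + (s**2 + s/2) = -5 + s**2 + s/2)
w(y) = sqrt(161/2 + y) (w(y) = sqrt(y + (-5 + 9**2 + (1/2)*9)) = sqrt(y + (-5 + 81 + 9/2)) = sqrt(y + 161/2) = sqrt(161/2 + y))
1/(13343 + w((0 + 3)*q)) = 1/(13343 + sqrt(322 + 4*((0 + 3)*5))/2) = 1/(13343 + sqrt(322 + 4*(3*5))/2) = 1/(13343 + sqrt(322 + 4*15)/2) = 1/(13343 + sqrt(322 + 60)/2) = 1/(13343 + sqrt(382)/2)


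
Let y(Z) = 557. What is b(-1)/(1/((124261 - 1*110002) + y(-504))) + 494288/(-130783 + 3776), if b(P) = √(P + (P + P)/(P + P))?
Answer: -494288/127007 ≈ -3.8918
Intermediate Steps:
b(P) = √(1 + P) (b(P) = √(P + (2*P)/((2*P))) = √(P + (2*P)*(1/(2*P))) = √(P + 1) = √(1 + P))
b(-1)/(1/((124261 - 1*110002) + y(-504))) + 494288/(-130783 + 3776) = √(1 - 1)/(1/((124261 - 1*110002) + 557)) + 494288/(-130783 + 3776) = √0/(1/((124261 - 110002) + 557)) + 494288/(-127007) = 0/(1/(14259 + 557)) + 494288*(-1/127007) = 0/(1/14816) - 494288/127007 = 0*14816 - 494288/127007 = 0 - 494288/127007 = -494288/127007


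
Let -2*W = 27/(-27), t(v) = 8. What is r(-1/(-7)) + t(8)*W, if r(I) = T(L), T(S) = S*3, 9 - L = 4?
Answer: 19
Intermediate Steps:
L = 5 (L = 9 - 1*4 = 9 - 4 = 5)
T(S) = 3*S
r(I) = 15 (r(I) = 3*5 = 15)
W = ½ (W = -27/(2*(-27)) = -27*(-1)/(2*27) = -½*(-1) = ½ ≈ 0.50000)
r(-1/(-7)) + t(8)*W = 15 + 8*(½) = 15 + 4 = 19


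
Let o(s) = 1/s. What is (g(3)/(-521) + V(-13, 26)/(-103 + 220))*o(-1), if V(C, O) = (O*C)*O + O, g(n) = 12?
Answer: 351262/4689 ≈ 74.912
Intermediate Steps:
V(C, O) = O + C*O² (V(C, O) = (C*O)*O + O = C*O² + O = O + C*O²)
(g(3)/(-521) + V(-13, 26)/(-103 + 220))*o(-1) = (12/(-521) + (26*(1 - 13*26))/(-103 + 220))/(-1) = (12*(-1/521) + (26*(1 - 338))/117)*(-1) = (-12/521 + (26*(-337))*(1/117))*(-1) = (-12/521 - 8762*1/117)*(-1) = (-12/521 - 674/9)*(-1) = -351262/4689*(-1) = 351262/4689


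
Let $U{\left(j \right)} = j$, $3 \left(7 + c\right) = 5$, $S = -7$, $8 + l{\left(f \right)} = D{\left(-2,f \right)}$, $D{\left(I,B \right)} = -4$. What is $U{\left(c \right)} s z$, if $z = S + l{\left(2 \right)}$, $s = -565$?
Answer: $- \frac{171760}{3} \approx -57253.0$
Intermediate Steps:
$l{\left(f \right)} = -12$ ($l{\left(f \right)} = -8 - 4 = -12$)
$c = - \frac{16}{3}$ ($c = -7 + \frac{1}{3} \cdot 5 = -7 + \frac{5}{3} = - \frac{16}{3} \approx -5.3333$)
$z = -19$ ($z = -7 - 12 = -19$)
$U{\left(c \right)} s z = \left(- \frac{16}{3}\right) \left(-565\right) \left(-19\right) = \frac{9040}{3} \left(-19\right) = - \frac{171760}{3}$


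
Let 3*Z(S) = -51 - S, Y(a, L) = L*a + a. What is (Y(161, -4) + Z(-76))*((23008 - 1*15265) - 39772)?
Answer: 45609296/3 ≈ 1.5203e+7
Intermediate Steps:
Y(a, L) = a + L*a
Z(S) = -17 - S/3 (Z(S) = (-51 - S)/3 = -17 - S/3)
(Y(161, -4) + Z(-76))*((23008 - 1*15265) - 39772) = (161*(1 - 4) + (-17 - 1/3*(-76)))*((23008 - 1*15265) - 39772) = (161*(-3) + (-17 + 76/3))*((23008 - 15265) - 39772) = (-483 + 25/3)*(7743 - 39772) = -1424/3*(-32029) = 45609296/3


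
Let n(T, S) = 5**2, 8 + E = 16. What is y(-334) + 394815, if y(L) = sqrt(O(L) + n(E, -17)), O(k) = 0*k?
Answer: 394820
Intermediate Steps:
E = 8 (E = -8 + 16 = 8)
n(T, S) = 25
O(k) = 0
y(L) = 5 (y(L) = sqrt(0 + 25) = sqrt(25) = 5)
y(-334) + 394815 = 5 + 394815 = 394820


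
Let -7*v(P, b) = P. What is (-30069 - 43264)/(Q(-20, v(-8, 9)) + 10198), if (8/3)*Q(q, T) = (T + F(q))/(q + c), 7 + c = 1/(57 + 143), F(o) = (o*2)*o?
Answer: -2771474069/384992414 ≈ -7.1988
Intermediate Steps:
v(P, b) = -P/7
F(o) = 2*o² (F(o) = (2*o)*o = 2*o²)
c = -1399/200 (c = -7 + 1/(57 + 143) = -7 + 1/200 = -1399/200 ≈ -6.9950)
Q(q, T) = 3*(T + 2*q²)/(8*(-1399/200 + q)) (Q(q, T) = 3*((T + 2*q²)/(q - 1399/200))/8 = 3*((T + 2*q²)/(-1399/200 + q))/8 = 3*(T + 2*q²)/(8*(-1399/200 + q)))
(-30069 - 43264)/(Q(-20, v(-8, 9)) + 10198) = (-30069 - 43264)/(75*(-⅐*(-8) + 2*(-20)²)/(-1399 + 200*(-20)) + 10198) = -73333/(75*(8/7 + 2*400)/(-1399 - 4000) + 10198) = -73333/(75*(8/7 + 800)/(-5399) + 10198) = -73333/(75*(-1/5399)*(5608/7) + 10198) = -73333/(-420600/37793 + 10198) = -73333/384992414/37793 = -73333*37793/384992414 = -2771474069/384992414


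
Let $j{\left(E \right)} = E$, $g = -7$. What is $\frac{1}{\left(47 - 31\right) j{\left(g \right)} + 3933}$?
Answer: $\frac{1}{3821} \approx 0.00026171$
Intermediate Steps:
$\frac{1}{\left(47 - 31\right) j{\left(g \right)} + 3933} = \frac{1}{\left(47 - 31\right) \left(-7\right) + 3933} = \frac{1}{16 \left(-7\right) + 3933} = \frac{1}{-112 + 3933} = \frac{1}{3821}$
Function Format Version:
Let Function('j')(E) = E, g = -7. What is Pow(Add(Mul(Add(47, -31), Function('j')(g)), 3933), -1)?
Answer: Rational(1, 3821) ≈ 0.00026171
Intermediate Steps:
Pow(Add(Mul(Add(47, -31), Function('j')(g)), 3933), -1) = Pow(Add(Mul(Add(47, -31), -7), 3933), -1) = Pow(Add(Mul(16, -7), 3933), -1) = Pow(Add(-112, 3933), -1) = Pow(3821, -1) = Rational(1, 3821)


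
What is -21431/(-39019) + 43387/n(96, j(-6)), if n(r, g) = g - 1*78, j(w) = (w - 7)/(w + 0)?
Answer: -10147753013/17753645 ≈ -571.59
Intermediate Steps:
j(w) = (-7 + w)/w
n(r, g) = -78 + g (n(r, g) = g - 78 = -78 + g)
-21431/(-39019) + 43387/n(96, j(-6)) = -21431/(-39019) + 43387/(-78 + (-7 - 6)/(-6)) = -21431*(-1/39019) + 43387/(-78 - 1/6*(-13)) = 21431/39019 + 43387/(-78 + 13/6) = 21431/39019 + 43387/(-455/6) = 21431/39019 + 43387*(-6/455) = 21431/39019 - 260322/455 = -10147753013/17753645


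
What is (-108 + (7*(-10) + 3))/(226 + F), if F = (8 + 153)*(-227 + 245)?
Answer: -175/3124 ≈ -0.056018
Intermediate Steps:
F = 2898 (F = 161*18 = 2898)
(-108 + (7*(-10) + 3))/(226 + F) = (-108 + (7*(-10) + 3))/(226 + 2898) = (-108 + (-70 + 3))/3124 = (-108 - 67)*(1/3124) = -175*1/3124 = -175/3124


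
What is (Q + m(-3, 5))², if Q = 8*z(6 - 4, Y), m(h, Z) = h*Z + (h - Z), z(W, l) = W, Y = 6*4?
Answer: 49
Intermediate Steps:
Y = 24
m(h, Z) = h - Z + Z*h (m(h, Z) = Z*h + (h - Z) = h - Z + Z*h)
Q = 16 (Q = 8*(6 - 4) = 8*2 = 16)
(Q + m(-3, 5))² = (16 + (-3 - 1*5 + 5*(-3)))² = (16 + (-3 - 5 - 15))² = (16 - 23)² = (-7)² = 49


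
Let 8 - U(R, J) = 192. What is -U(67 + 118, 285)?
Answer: 184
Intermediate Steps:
U(R, J) = -184 (U(R, J) = 8 - 1*192 = 8 - 192 = -184)
-U(67 + 118, 285) = -1*(-184) = 184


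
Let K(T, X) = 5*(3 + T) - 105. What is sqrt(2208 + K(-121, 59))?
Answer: sqrt(1513) ≈ 38.897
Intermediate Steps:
K(T, X) = -90 + 5*T (K(T, X) = (15 + 5*T) - 105 = -90 + 5*T)
sqrt(2208 + K(-121, 59)) = sqrt(2208 + (-90 + 5*(-121))) = sqrt(2208 + (-90 - 605)) = sqrt(2208 - 695) = sqrt(1513)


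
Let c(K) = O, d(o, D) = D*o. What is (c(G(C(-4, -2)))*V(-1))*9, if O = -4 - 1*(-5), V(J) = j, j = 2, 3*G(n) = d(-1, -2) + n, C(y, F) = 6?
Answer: 18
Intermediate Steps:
G(n) = ⅔ + n/3 (G(n) = (-2*(-1) + n)/3 = (2 + n)/3 = ⅔ + n/3)
V(J) = 2
O = 1 (O = -4 + 5 = 1)
c(K) = 1
(c(G(C(-4, -2)))*V(-1))*9 = (1*2)*9 = 2*9 = 18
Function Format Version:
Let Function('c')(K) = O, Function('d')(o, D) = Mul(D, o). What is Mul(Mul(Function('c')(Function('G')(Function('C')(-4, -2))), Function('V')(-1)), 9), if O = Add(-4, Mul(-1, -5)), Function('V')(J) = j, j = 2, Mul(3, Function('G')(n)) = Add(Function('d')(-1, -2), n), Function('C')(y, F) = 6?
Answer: 18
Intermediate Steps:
Function('G')(n) = Add(Rational(2, 3), Mul(Rational(1, 3), n)) (Function('G')(n) = Mul(Rational(1, 3), Add(Mul(-2, -1), n)) = Mul(Rational(1, 3), Add(2, n)) = Add(Rational(2, 3), Mul(Rational(1, 3), n)))
Function('V')(J) = 2
O = 1 (O = Add(-4, 5) = 1)
Function('c')(K) = 1
Mul(Mul(Function('c')(Function('G')(Function('C')(-4, -2))), Function('V')(-1)), 9) = Mul(Mul(1, 2), 9) = Mul(2, 9) = 18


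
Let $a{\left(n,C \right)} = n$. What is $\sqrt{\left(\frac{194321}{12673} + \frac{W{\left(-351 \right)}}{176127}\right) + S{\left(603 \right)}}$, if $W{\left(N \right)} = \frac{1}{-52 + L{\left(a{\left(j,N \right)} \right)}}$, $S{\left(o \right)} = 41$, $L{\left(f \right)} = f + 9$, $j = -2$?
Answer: $\frac{\sqrt{63148018300670159691135}}{33480862065} \approx 7.5056$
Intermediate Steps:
$L{\left(f \right)} = 9 + f$
$W{\left(N \right)} = - \frac{1}{45}$ ($W{\left(N \right)} = \frac{1}{-52 + \left(9 - 2\right)} = \frac{1}{-52 + 7} = \frac{1}{-45} = - \frac{1}{45}$)
$\sqrt{\left(\frac{194321}{12673} + \frac{W{\left(-351 \right)}}{176127}\right) + S{\left(603 \right)}} = \sqrt{\left(\frac{194321}{12673} - \frac{1}{45 \cdot 176127}\right) + 41} = \sqrt{\left(194321 \cdot \frac{1}{12673} - \frac{1}{7925715}\right) + 41} = \sqrt{\left(\frac{194321}{12673} - \frac{1}{7925715}\right) + 41} = \sqrt{\frac{1540132851842}{100442586195} + 41} = \sqrt{\frac{5658278885837}{100442586195}} = \frac{\sqrt{63148018300670159691135}}{33480862065}$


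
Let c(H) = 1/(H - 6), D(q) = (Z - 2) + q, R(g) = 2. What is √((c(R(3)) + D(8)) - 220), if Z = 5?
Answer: 3*I*√93/2 ≈ 14.465*I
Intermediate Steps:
D(q) = 3 + q (D(q) = (5 - 2) + q = 3 + q)
c(H) = 1/(-6 + H)
√((c(R(3)) + D(8)) - 220) = √((1/(-6 + 2) + (3 + 8)) - 220) = √((1/(-4) + 11) - 220) = √((-¼ + 11) - 220) = √(43/4 - 220) = √(-837/4) = 3*I*√93/2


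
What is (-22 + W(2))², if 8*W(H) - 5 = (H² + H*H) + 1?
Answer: 6561/16 ≈ 410.06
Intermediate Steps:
W(H) = ¾ + H²/4 (W(H) = 5/8 + ((H² + H*H) + 1)/8 = 5/8 + ((H² + H²) + 1)/8 = 5/8 + (2*H² + 1)/8 = 5/8 + (1 + 2*H²)/8 = 5/8 + (⅛ + H²/4) = ¾ + H²/4)
(-22 + W(2))² = (-22 + (¾ + (¼)*2²))² = (-22 + (¾ + (¼)*4))² = (-22 + (¾ + 1))² = (-22 + 7/4)² = (-81/4)² = 6561/16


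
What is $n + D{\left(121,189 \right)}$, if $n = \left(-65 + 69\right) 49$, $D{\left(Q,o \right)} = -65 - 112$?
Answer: $19$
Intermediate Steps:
$D{\left(Q,o \right)} = -177$ ($D{\left(Q,o \right)} = -65 - 112 = -177$)
$n = 196$ ($n = 4 \cdot 49 = 196$)
$n + D{\left(121,189 \right)} = 196 - 177 = 19$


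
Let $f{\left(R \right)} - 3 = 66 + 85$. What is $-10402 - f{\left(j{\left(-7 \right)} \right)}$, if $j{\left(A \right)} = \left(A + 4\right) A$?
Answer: $-10556$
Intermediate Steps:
$j{\left(A \right)} = A \left(4 + A\right)$ ($j{\left(A \right)} = \left(4 + A\right) A = A \left(4 + A\right)$)
$f{\left(R \right)} = 154$ ($f{\left(R \right)} = 3 + \left(66 + 85\right) = 3 + 151 = 154$)
$-10402 - f{\left(j{\left(-7 \right)} \right)} = -10402 - 154 = -10556$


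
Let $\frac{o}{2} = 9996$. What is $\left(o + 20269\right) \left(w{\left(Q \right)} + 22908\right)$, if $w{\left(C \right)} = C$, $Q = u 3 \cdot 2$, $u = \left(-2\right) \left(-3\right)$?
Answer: $923748384$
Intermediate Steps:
$o = 19992$ ($o = 2 \cdot 9996 = 19992$)
$u = 6$
$Q = 36$ ($Q = 6 \cdot 3 \cdot 2 = 18 \cdot 2 = 36$)
$\left(o + 20269\right) \left(w{\left(Q \right)} + 22908\right) = \left(19992 + 20269\right) \left(36 + 22908\right) = 40261 \cdot 22944 = 923748384$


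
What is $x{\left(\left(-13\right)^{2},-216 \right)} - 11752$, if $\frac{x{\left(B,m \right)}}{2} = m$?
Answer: $-12184$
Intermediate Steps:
$x{\left(B,m \right)} = 2 m$
$x{\left(\left(-13\right)^{2},-216 \right)} - 11752 = 2 \left(-216\right) - 11752 = -432 - 11752 = -12184$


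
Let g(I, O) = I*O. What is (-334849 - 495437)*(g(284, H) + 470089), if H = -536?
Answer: -263918859390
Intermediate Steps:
(-334849 - 495437)*(g(284, H) + 470089) = (-334849 - 495437)*(284*(-536) + 470089) = -830286*(-152224 + 470089) = -830286*317865 = -263918859390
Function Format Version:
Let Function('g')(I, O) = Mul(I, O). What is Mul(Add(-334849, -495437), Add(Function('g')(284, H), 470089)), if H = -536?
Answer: -263918859390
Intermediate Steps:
Mul(Add(-334849, -495437), Add(Function('g')(284, H), 470089)) = Mul(Add(-334849, -495437), Add(Mul(284, -536), 470089)) = Mul(-830286, Add(-152224, 470089)) = Mul(-830286, 317865) = -263918859390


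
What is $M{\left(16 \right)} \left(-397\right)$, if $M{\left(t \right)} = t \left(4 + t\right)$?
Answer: $-127040$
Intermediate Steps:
$M{\left(16 \right)} \left(-397\right) = 16 \left(4 + 16\right) \left(-397\right) = 16 \cdot 20 \left(-397\right) = 320 \left(-397\right) = -127040$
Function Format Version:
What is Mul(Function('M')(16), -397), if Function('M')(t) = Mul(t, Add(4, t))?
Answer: -127040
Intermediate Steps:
Mul(Function('M')(16), -397) = Mul(Mul(16, Add(4, 16)), -397) = Mul(Mul(16, 20), -397) = Mul(320, -397) = -127040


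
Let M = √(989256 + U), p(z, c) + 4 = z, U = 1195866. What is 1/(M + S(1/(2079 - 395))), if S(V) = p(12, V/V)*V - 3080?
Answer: -90983573/215680104547 - 177241*√2185122/1294080627282 ≈ -0.00062431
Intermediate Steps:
p(z, c) = -4 + z
M = √2185122 (M = √(989256 + 1195866) = √2185122 ≈ 1478.2)
S(V) = -3080 + 8*V (S(V) = (-4 + 12)*V - 3080 = 8*V - 3080 = -3080 + 8*V)
1/(M + S(1/(2079 - 395))) = 1/(√2185122 + (-3080 + 8/(2079 - 395))) = 1/(√2185122 + (-3080 + 8/1684)) = 1/(√2185122 + (-3080 + 8*(1/1684))) = 1/(√2185122 + (-3080 + 2/421)) = 1/(√2185122 - 1296678/421) = 1/(-1296678/421 + √2185122)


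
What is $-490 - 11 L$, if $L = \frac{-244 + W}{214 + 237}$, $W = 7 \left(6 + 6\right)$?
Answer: $- \frac{19930}{41} \approx -486.1$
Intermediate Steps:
$W = 84$ ($W = 7 \cdot 12 = 84$)
$L = - \frac{160}{451}$ ($L = \frac{-244 + 84}{214 + 237} = - \frac{160}{451} \approx -0.35477$)
$-490 - 11 L = -490 - - \frac{160}{41} = -490 + \frac{160}{41} = - \frac{19930}{41}$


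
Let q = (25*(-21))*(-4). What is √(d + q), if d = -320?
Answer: 2*√445 ≈ 42.190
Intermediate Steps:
q = 2100 (q = -525*(-4) = 2100)
√(d + q) = √(-320 + 2100) = √1780 = 2*√445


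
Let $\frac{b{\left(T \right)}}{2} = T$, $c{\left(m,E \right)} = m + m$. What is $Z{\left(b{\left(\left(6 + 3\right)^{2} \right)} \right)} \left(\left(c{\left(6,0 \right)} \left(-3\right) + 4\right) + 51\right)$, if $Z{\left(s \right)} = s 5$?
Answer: $15390$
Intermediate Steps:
$c{\left(m,E \right)} = 2 m$
$b{\left(T \right)} = 2 T$
$Z{\left(s \right)} = 5 s$
$Z{\left(b{\left(\left(6 + 3\right)^{2} \right)} \right)} \left(\left(c{\left(6,0 \right)} \left(-3\right) + 4\right) + 51\right) = 5 \cdot 2 \left(6 + 3\right)^{2} \left(\left(2 \cdot 6 \left(-3\right) + 4\right) + 51\right) = 5 \cdot 2 \cdot 9^{2} \left(\left(12 \left(-3\right) + 4\right) + 51\right) = 5 \cdot 2 \cdot 81 \left(\left(-36 + 4\right) + 51\right) = 5 \cdot 162 \left(-32 + 51\right) = 810 \cdot 19 = 15390$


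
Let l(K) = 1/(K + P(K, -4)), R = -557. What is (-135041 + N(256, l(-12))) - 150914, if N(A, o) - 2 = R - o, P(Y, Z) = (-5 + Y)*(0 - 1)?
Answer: -1432551/5 ≈ -2.8651e+5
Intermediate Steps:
P(Y, Z) = 5 - Y (P(Y, Z) = (-5 + Y)*(-1) = 5 - Y)
l(K) = 1/5 (l(K) = 1/(K + (5 - K)) = 1/5)
N(A, o) = -555 - o (N(A, o) = 2 + (-557 - o) = -555 - o)
(-135041 + N(256, l(-12))) - 150914 = (-135041 + (-555 - 1*1/5)) - 150914 = (-135041 + (-555 - 1/5)) - 150914 = (-135041 - 2776/5) - 150914 = -677981/5 - 150914 = -1432551/5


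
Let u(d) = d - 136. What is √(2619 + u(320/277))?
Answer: √190606747/277 ≈ 49.841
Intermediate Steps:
u(d) = -136 + d
√(2619 + u(320/277)) = √(2619 + (-136 + 320/277)) = √(2619 - 37352/277) = √(688111/277) = √190606747/277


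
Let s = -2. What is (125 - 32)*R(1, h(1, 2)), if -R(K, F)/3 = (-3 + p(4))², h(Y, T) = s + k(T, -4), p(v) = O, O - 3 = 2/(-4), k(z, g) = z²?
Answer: -279/4 ≈ -69.750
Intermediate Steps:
O = 5/2 (O = 3 + 2/(-4) = 3 + 2*(-¼) = 3 - ½ = 5/2 ≈ 2.5000)
p(v) = 5/2
h(Y, T) = -2 + T²
R(K, F) = -¾ (R(K, F) = -3*(-3 + 5/2)² = -3*(-½)² = -3*¼ = -¾)
(125 - 32)*R(1, h(1, 2)) = (125 - 32)*(-¾) = 93*(-¾) = -279/4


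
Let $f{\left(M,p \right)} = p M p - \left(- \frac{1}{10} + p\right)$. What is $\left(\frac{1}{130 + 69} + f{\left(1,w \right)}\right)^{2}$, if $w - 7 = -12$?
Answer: $\frac{3589088281}{3960100} \approx 906.31$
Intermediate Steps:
$w = -5$ ($w = 7 - 12 = -5$)
$f{\left(M,p \right)} = \frac{1}{10} - p + M p^{2}$ ($f{\left(M,p \right)} = M p p - \left(- \frac{1}{10} + p\right) = M p^{2} - \left(- \frac{1}{10} + p\right) = \frac{1}{10} - p + M p^{2}$)
$\left(\frac{1}{130 + 69} + f{\left(1,w \right)}\right)^{2} = \left(\frac{1}{130 + 69} + \left(\frac{1}{10} - -5 + 1 \left(-5\right)^{2}\right)\right)^{2} = \left(\frac{1}{199} + \left(\frac{1}{10} + 5 + 1 \cdot 25\right)\right)^{2} = \left(\frac{1}{199} + \left(\frac{1}{10} + 5 + 25\right)\right)^{2} = \left(\frac{1}{199} + \frac{301}{10}\right)^{2} = \left(\frac{59909}{1990}\right)^{2} = \frac{3589088281}{3960100}$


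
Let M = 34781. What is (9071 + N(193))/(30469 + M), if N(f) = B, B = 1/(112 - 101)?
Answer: 49891/358875 ≈ 0.13902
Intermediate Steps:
B = 1/11 ≈ 0.090909
N(f) = 1/11
(9071 + N(193))/(30469 + M) = (9071 + 1/11)/(30469 + 34781) = (99782/11)/65250 = (99782/11)*(1/65250) = 49891/358875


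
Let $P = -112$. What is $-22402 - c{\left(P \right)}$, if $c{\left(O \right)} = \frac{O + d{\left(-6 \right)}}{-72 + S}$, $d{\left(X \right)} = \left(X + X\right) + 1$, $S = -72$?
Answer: $- \frac{1075337}{48} \approx -22403.0$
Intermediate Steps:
$d{\left(X \right)} = 1 + 2 X$ ($d{\left(X \right)} = 2 X + 1 = 1 + 2 X$)
$c{\left(O \right)} = \frac{11}{144} - \frac{O}{144}$ ($c{\left(O \right)} = \frac{O + \left(1 + 2 \left(-6\right)\right)}{-72 - 72} = \frac{O + \left(1 - 12\right)}{-144} = \left(O - 11\right) \left(- \frac{1}{144}\right) = \left(-11 + O\right) \left(- \frac{1}{144}\right) = \frac{11}{144} - \frac{O}{144}$)
$-22402 - c{\left(P \right)} = -22402 - \left(\frac{11}{144} - - \frac{7}{9}\right) = -22402 - \left(\frac{11}{144} + \frac{7}{9}\right) = -22402 - \frac{41}{48} = - \frac{1075337}{48}$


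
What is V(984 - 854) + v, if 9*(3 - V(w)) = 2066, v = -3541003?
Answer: -31871066/9 ≈ -3.5412e+6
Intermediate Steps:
V(w) = -2039/9 (V(w) = 3 - ⅑*2066 = 3 - 2066/9 = -2039/9)
V(984 - 854) + v = -2039/9 - 3541003 = -31871066/9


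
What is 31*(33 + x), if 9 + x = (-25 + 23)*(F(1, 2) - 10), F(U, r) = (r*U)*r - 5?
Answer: 1426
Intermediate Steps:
F(U, r) = -5 + U*r² (F(U, r) = (U*r)*r - 5 = U*r² - 5 = -5 + U*r²)
x = 13 (x = -9 + (-25 + 23)*((-5 + 1*2²) - 10) = -9 - 2*((-5 + 1*4) - 10) = -9 - 2*((-5 + 4) - 10) = -9 - 2*(-1 - 10) = -9 - 2*(-11) = -9 + 22 = 13)
31*(33 + x) = 31*(33 + 13) = 31*46 = 1426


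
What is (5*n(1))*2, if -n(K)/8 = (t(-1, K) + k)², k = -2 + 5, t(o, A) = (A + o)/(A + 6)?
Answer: -720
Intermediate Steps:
t(o, A) = (A + o)/(6 + A)
k = 3
n(K) = -8*(3 + (-1 + K)/(6 + K))² (n(K) = -8*((K - 1)/(6 + K) + 3)² = -8*((-1 + K)/(6 + K) + 3)² = -8*(3 + (-1 + K)/(6 + K))²)
(5*n(1))*2 = (5*(-8*(17 + 4*1)²/(6 + 1)²))*2 = (5*(-8*(17 + 4)²/7²))*2 = (5*(-8*1/49*21²))*2 = (5*(-8*1/49*441))*2 = (5*(-72))*2 = -360*2 = -720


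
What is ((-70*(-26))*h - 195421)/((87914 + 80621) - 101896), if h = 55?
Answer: -95321/66639 ≈ -1.4304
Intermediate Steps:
((-70*(-26))*h - 195421)/((87914 + 80621) - 101896) = (-70*(-26)*55 - 195421)/((87914 + 80621) - 101896) = (1820*55 - 195421)/(168535 - 101896) = (100100 - 195421)/66639 = -95321*1/66639 = -95321/66639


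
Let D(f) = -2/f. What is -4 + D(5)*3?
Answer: -26/5 ≈ -5.2000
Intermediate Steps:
-4 + D(5)*3 = -4 - 2/5*3 = -4 - 6/5 = -26/5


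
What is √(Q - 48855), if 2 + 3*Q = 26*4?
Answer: I*√48821 ≈ 220.95*I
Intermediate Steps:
Q = 34 (Q = -⅔ + (26*4)/3 = -⅔ + (⅓)*104 = -⅔ + 104/3 = 34)
√(Q - 48855) = √(34 - 48855) = √(-48821) = I*√48821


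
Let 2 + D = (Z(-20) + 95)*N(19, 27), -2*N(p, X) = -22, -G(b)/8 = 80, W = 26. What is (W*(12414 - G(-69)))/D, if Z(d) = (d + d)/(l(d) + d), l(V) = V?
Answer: 169702/527 ≈ 322.02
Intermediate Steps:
G(b) = -640 (G(b) = -8*80 = -640)
N(p, X) = 11 (N(p, X) = -½*(-22) = 11)
Z(d) = 1 (Z(d) = (d + d)/(d + d) = (2*d)/((2*d)) = (2*d)*(1/(2*d)) = 1)
D = 1054 (D = -2 + (1 + 95)*11 = -2 + 96*11 = -2 + 1056 = 1054)
(W*(12414 - G(-69)))/D = (26*(12414 - 1*(-640)))/1054 = (26*(12414 + 640))*(1/1054) = (26*13054)*(1/1054) = 339404*(1/1054) = 169702/527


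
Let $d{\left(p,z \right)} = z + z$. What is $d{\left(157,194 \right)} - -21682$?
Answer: $22070$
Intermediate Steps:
$d{\left(p,z \right)} = 2 z$
$d{\left(157,194 \right)} - -21682 = 2 \cdot 194 - -21682 = 388 + 21682 = 22070$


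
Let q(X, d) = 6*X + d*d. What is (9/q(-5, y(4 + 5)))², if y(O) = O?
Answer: 9/289 ≈ 0.031142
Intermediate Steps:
q(X, d) = d² + 6*X (q(X, d) = 6*X + d² = d² + 6*X)
(9/q(-5, y(4 + 5)))² = (9/((4 + 5)² + 6*(-5)))² = (9/(9² - 30))² = (9/(81 - 30))² = (9/51)² = (9*(1/51))² = (3/17)² = 9/289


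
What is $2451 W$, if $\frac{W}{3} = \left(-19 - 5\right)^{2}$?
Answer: $4235328$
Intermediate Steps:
$W = 1728$ ($W = 3 \left(-19 - 5\right)^{2} = 3 \left(-24\right)^{2} = 3 \cdot 576 = 1728$)
$2451 W = 2451 \cdot 1728 = 4235328$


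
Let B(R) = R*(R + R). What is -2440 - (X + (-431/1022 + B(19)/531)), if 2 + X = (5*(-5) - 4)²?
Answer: -1779963301/542682 ≈ -3279.9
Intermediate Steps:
B(R) = 2*R² (B(R) = R*(2*R) = 2*R²)
X = 839 (X = -2 + (5*(-5) - 4)² = -2 + (-25 - 4)² = -2 + (-29)² = -2 + 841 = 839)
-2440 - (X + (-431/1022 + B(19)/531)) = -2440 - (839 + (-431/1022 + (2*19²)/531)) = -2440 - (839 + (-431*1/1022 + (2*361)*(1/531))) = -2440 - (839 + (-431/1022 + 722*(1/531))) = -2440 - (839 + (-431/1022 + 722/531)) = -2440 - (839 + 509023/542682) = -2440 - 1*455819221/542682 = -2440 - 455819221/542682 = -1779963301/542682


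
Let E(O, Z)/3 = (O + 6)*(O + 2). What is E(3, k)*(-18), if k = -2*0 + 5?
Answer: -2430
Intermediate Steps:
k = 5 (k = 0 + 5 = 5)
E(O, Z) = 3*(2 + O)*(6 + O) (E(O, Z) = 3*((O + 6)*(O + 2)) = 3*((6 + O)*(2 + O)) = 3*((2 + O)*(6 + O)) = 3*(2 + O)*(6 + O))
E(3, k)*(-18) = (36 + 3*3² + 24*3)*(-18) = (36 + 3*9 + 72)*(-18) = (36 + 27 + 72)*(-18) = 135*(-18) = -2430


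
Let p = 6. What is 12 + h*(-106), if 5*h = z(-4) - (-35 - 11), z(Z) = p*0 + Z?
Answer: -4392/5 ≈ -878.40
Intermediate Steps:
z(Z) = Z (z(Z) = 6*0 + Z = 0 + Z = Z)
h = 42/5 (h = (-4 - (-35 - 11))/5 = (-4 - 1*(-46))/5 = (-4 + 46)/5 = (⅕)*42 = 42/5 ≈ 8.4000)
12 + h*(-106) = 12 + (42/5)*(-106) = 12 - 4452/5 = -4392/5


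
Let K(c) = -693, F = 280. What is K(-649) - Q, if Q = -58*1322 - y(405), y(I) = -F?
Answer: 75703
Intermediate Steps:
y(I) = -280 (y(I) = -1*280 = -280)
Q = -76396 (Q = -58*1322 - 1*(-280) = -76676 + 280 = -76396)
K(-649) - Q = -693 - 1*(-76396) = -693 + 76396 = 75703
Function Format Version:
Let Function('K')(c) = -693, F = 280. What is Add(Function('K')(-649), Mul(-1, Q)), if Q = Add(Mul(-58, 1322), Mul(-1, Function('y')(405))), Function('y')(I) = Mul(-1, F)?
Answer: 75703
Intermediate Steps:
Function('y')(I) = -280 (Function('y')(I) = Mul(-1, 280) = -280)
Q = -76396 (Q = Add(Mul(-58, 1322), Mul(-1, -280)) = Add(-76676, 280) = -76396)
Add(Function('K')(-649), Mul(-1, Q)) = Add(-693, Mul(-1, -76396)) = Add(-693, 76396) = 75703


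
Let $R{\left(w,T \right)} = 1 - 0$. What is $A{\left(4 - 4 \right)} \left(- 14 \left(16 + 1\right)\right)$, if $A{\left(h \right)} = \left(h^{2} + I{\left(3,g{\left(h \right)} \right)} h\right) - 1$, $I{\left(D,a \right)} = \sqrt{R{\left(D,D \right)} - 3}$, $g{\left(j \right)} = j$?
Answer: $238$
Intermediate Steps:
$R{\left(w,T \right)} = 1$ ($R{\left(w,T \right)} = 1 + 0 = 1$)
$I{\left(D,a \right)} = i \sqrt{2}$ ($I{\left(D,a \right)} = \sqrt{1 - 3} = \sqrt{-2} = i \sqrt{2}$)
$A{\left(h \right)} = -1 + h^{2} + i h \sqrt{2}$ ($A{\left(h \right)} = \left(h^{2} + i \sqrt{2} h\right) - 1 = \left(h^{2} + i h \sqrt{2}\right) - 1 = -1 + h^{2} + i h \sqrt{2}$)
$A{\left(4 - 4 \right)} \left(- 14 \left(16 + 1\right)\right) = \left(-1 + \left(4 - 4\right)^{2} + i \left(4 - 4\right) \sqrt{2}\right) \left(- 14 \left(16 + 1\right)\right) = \left(-1 + 0^{2} + i 0 \sqrt{2}\right) \left(\left(-14\right) 17\right) = \left(-1 + 0 + 0\right) \left(-238\right) = \left(-1\right) \left(-238\right) = 238$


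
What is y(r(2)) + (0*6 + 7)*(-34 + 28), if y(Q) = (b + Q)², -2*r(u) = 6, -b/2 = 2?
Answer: 7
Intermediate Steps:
b = -4 (b = -2*2 = -4)
r(u) = -3 (r(u) = -½*6 = -3)
y(Q) = (-4 + Q)²
y(r(2)) + (0*6 + 7)*(-34 + 28) = (-4 - 3)² + (0*6 + 7)*(-34 + 28) = (-7)² + (0 + 7)*(-6) = 49 + 7*(-6) = 49 - 42 = 7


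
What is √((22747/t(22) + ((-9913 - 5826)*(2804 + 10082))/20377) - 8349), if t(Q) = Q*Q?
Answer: I*√3668666983178673/448294 ≈ 135.11*I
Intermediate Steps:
t(Q) = Q²
√((22747/t(22) + ((-9913 - 5826)*(2804 + 10082))/20377) - 8349) = √((22747/(22²) + ((-9913 - 5826)*(2804 + 10082))/20377) - 8349) = √((22747/484 - 15739*12886*(1/20377)) - 8349) = √((22747*(1/484) - 202812754*1/20377) - 8349) = √((22747/484 - 202812754/20377) - 8349) = √(-97697857317/9862468 - 8349) = √(-180039602649/9862468) = I*√3668666983178673/448294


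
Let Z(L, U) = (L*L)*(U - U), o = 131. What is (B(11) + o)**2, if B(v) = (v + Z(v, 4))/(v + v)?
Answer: 69169/4 ≈ 17292.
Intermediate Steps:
Z(L, U) = 0 (Z(L, U) = L**2*0 = 0)
B(v) = 1/2 (B(v) = (v + 0)/(v + v) = v/((2*v)) = v*(1/(2*v)) = 1/2)
(B(11) + o)**2 = (1/2 + 131)**2 = (263/2)**2 = 69169/4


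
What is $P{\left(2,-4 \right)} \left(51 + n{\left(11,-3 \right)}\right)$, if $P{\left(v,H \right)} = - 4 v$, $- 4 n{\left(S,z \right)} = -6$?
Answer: $-420$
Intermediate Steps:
$n{\left(S,z \right)} = \frac{3}{2}$ ($n{\left(S,z \right)} = \left(- \frac{1}{4}\right) \left(-6\right) = \frac{3}{2}$)
$P{\left(2,-4 \right)} \left(51 + n{\left(11,-3 \right)}\right) = \left(-4\right) 2 \left(51 + \frac{3}{2}\right) = \left(-8\right) \frac{105}{2} = -420$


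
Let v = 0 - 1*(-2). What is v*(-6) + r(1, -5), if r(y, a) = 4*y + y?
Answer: -7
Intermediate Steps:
r(y, a) = 5*y
v = 2 (v = 0 + 2 = 2)
v*(-6) + r(1, -5) = 2*(-6) + 5*1 = -12 + 5 = -7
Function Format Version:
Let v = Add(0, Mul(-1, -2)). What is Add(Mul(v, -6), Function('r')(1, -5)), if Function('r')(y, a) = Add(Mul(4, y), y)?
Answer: -7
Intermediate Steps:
Function('r')(y, a) = Mul(5, y)
v = 2 (v = Add(0, 2) = 2)
Add(Mul(v, -6), Function('r')(1, -5)) = Add(Mul(2, -6), Mul(5, 1)) = Add(-12, 5) = -7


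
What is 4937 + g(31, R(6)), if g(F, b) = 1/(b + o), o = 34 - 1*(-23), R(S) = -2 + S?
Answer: 301158/61 ≈ 4937.0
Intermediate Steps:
o = 57 (o = 34 + 23 = 57)
g(F, b) = 1/(57 + b) (g(F, b) = 1/(b + 57) = 1/(57 + b))
4937 + g(31, R(6)) = 4937 + 1/(57 + (-2 + 6)) = 4937 + 1/(57 + 4) = 4937 + 1/61 = 301158/61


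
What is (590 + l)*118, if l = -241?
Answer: 41182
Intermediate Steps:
(590 + l)*118 = (590 - 241)*118 = 349*118 = 41182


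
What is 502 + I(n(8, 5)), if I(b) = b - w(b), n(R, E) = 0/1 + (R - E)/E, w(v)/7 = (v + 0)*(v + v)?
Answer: 12439/25 ≈ 497.56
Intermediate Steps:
w(v) = 14*v² (w(v) = 7*((v + 0)*(v + v)) = 7*(v*(2*v)) = 7*(2*v²) = 14*v²)
n(R, E) = (R - E)/E (n(R, E) = 0*1 + (R - E)/E = 0 + (R - E)/E = (R - E)/E)
I(b) = b - 14*b²
502 + I(n(8, 5)) = 502 + ((8 - 1*5)/5)*(1 - 14*(8 - 1*5)/5) = 502 + ((8 - 5)/5)*(1 - 14*(8 - 5)/5) = 502 + ((⅕)*3)*(1 - 14*3/5) = 502 + 3*(1 - 14*⅗)/5 = 502 + 3*(1 - 42/5)/5 = 502 + (⅗)*(-37/5) = 502 - 111/25 = 12439/25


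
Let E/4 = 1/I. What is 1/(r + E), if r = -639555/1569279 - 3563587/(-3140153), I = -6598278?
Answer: 5419139503897869831/3941325978854130296 ≈ 1.3750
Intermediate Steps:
r = 1194653897286/1642592053229 (r = -639555*1/1569279 - 3563587*(-1/3140153) = -213185/523093 + 3563587/3140153 = 1194653897286/1642592053229 ≈ 0.72730)
E = -2/3299139 (E = 4/(-6598278) = 4*(-1/6598278) = -2/3299139 ≈ -6.0622e-7)
1/(r + E) = 1/(1194653897286/1642592053229 - 2/3299139) = 1/(3941325978854130296/5419139503897869831) = 5419139503897869831/3941325978854130296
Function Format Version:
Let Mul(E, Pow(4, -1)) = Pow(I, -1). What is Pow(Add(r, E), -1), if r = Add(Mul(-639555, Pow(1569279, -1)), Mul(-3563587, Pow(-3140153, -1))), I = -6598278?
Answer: Rational(5419139503897869831, 3941325978854130296) ≈ 1.3750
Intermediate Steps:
r = Rational(1194653897286, 1642592053229) (r = Add(Mul(-639555, Rational(1, 1569279)), Mul(-3563587, Rational(-1, 3140153))) = Add(Rational(-213185, 523093), Rational(3563587, 3140153)) = Rational(1194653897286, 1642592053229) ≈ 0.72730)
E = Rational(-2, 3299139) (E = Mul(4, Pow(-6598278, -1)) = Mul(4, Rational(-1, 6598278)) = Rational(-2, 3299139) ≈ -6.0622e-7)
Pow(Add(r, E), -1) = Pow(Add(Rational(1194653897286, 1642592053229), Rational(-2, 3299139)), -1) = Pow(Rational(3941325978854130296, 5419139503897869831), -1) = Rational(5419139503897869831, 3941325978854130296)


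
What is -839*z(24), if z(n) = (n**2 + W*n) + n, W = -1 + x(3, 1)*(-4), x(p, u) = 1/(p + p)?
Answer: -469840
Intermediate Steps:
x(p, u) = 1/(2*p)
W = -5/3 (W = -1 + ((1/2)/3)*(-4) = -1 + ((1/2)*(1/3))*(-4) = -1 + (1/6)*(-4) = -1 - 2/3 = -5/3 ≈ -1.6667)
z(n) = n**2 - 2*n/3 (z(n) = (n**2 - 5*n/3) + n = n**2 - 2*n/3)
-839*z(24) = -839*24*(-2 + 3*24)/3 = -839*24*(-2 + 72)/3 = -839*24*70/3 = -839*560 = -469840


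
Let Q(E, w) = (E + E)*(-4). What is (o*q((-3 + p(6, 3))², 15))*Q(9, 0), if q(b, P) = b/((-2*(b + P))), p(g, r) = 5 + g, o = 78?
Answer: 179712/79 ≈ 2274.8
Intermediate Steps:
q(b, P) = b/(-2*P - 2*b) (q(b, P) = b/((-2*(P + b))) = b/(-2*P - 2*b))
Q(E, w) = -8*E (Q(E, w) = (2*E)*(-4) = -8*E)
(o*q((-3 + p(6, 3))², 15))*Q(9, 0) = (78*(-(-3 + (5 + 6))²/(2*15 + 2*(-3 + (5 + 6))²)))*(-8*9) = (78*(-(-3 + 11)²/(30 + 2*(-3 + 11)²)))*(-72) = (78*(-1*8²/(30 + 2*8²)))*(-72) = (78*(-1*64/(30 + 2*64)))*(-72) = (78*(-1*64/(30 + 128)))*(-72) = (78*(-1*64/158))*(-72) = (78*(-1*64*1/158))*(-72) = (78*(-32/79))*(-72) = -2496/79*(-72) = 179712/79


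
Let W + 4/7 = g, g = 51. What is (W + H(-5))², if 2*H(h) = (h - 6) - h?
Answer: 110224/49 ≈ 2249.5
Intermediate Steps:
H(h) = -3 (H(h) = ((h - 6) - h)/2 = ((-6 + h) - h)/2 = (½)*(-6) = -3)
W = 353/7 (W = -4/7 + 51 = 353/7 ≈ 50.429)
(W + H(-5))² = (353/7 - 3)² = (332/7)² = 110224/49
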